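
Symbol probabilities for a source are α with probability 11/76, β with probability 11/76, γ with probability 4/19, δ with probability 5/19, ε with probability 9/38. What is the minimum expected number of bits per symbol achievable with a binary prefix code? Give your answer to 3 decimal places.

Repeatedly combine the two least-probable nodes; the expected code length is the sum of the merged weights.
merge 11/76 + 11/76 → 11/38
merge 4/19 + 9/38 → 17/38
merge 5/19 + 11/38 → 21/38
merge 17/38 + 21/38 → 1
L = 11/38 + 17/38 + 21/38 + 1 = 87/38 ≈ 2.289 bits/symbol.

2.289 bits/symbol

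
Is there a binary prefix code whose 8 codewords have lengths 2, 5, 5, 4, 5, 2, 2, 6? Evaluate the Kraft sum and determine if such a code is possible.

0.921875; yes

With common denominator 2^6 = 64: Σ 2^(−ℓᵢ) = 16/64 + 2/64 + 2/64 + 4/64 + 2/64 + 16/64 + 16/64 + 1/64 = 59/64 = 0.921875.
Kraft's inequality requires Σ ≤ 1; here Σ = 0.921875 ≤ 1, so such a prefix code exists.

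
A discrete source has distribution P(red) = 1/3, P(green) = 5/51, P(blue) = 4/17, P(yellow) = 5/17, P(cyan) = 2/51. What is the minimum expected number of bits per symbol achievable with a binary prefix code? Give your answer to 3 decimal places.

2.137 bits/symbol

Repeatedly combine the two least-probable nodes; the expected code length is the sum of the merged weights.
merge 2/51 + 5/51 → 7/51
merge 7/51 + 4/17 → 19/51
merge 5/17 + 1/3 → 32/51
merge 19/51 + 32/51 → 1
L = 7/51 + 19/51 + 32/51 + 1 = 109/51 ≈ 2.137 bits/symbol.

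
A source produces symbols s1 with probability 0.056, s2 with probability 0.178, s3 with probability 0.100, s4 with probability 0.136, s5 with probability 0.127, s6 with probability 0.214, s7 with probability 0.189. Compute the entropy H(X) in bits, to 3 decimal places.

2.708 bits

H = −Σ pᵢ log₂ pᵢ.
−0.056·log₂(0.056) = 0.2329
−0.178·log₂(0.178) = 0.4432
−0.100·log₂(0.100) = 0.3322
−0.136·log₂(0.136) = 0.3915
−0.127·log₂(0.127) = 0.3781
−0.214·log₂(0.214) = 0.4760
−0.189·log₂(0.189) = 0.4543
Sum ≈ 2.7081 → 2.708 bits.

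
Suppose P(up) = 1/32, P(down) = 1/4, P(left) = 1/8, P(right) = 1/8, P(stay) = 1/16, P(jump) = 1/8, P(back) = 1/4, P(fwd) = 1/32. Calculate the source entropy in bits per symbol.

2.6875 bits

Each probability is a power of 1/2, so log₂(1/p) is an integer.
H = Σ p·log₂(1/p) = 1/32·5 + 1/4·2 + 1/8·3 + 1/8·3 + 1/16·4 + 1/8·3 + 1/4·2 + 1/32·5 = 2.6875 bits.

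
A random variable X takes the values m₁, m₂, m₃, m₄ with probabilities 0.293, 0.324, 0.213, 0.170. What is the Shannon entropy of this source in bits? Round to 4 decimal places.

H = −Σ pᵢ log₂ pᵢ.
−0.293·log₂(0.293) = 0.5189
−0.324·log₂(0.324) = 0.5268
−0.213·log₂(0.213) = 0.4752
−0.170·log₂(0.170) = 0.4346
Sum ≈ 1.9555 → 1.9555 bits.

1.9555 bits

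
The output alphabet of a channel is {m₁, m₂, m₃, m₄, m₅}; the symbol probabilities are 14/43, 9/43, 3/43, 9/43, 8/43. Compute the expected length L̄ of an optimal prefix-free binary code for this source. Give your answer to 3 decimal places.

2.256 bits/symbol

Repeatedly combine the two least-probable nodes; the expected code length is the sum of the merged weights.
merge 3/43 + 8/43 → 11/43
merge 9/43 + 9/43 → 18/43
merge 11/43 + 14/43 → 25/43
merge 18/43 + 25/43 → 1
L = 11/43 + 18/43 + 25/43 + 1 = 97/43 ≈ 2.256 bits/symbol.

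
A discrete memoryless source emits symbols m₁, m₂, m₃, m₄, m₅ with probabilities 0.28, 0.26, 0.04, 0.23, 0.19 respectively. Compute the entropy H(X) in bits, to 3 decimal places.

2.148 bits

H = −Σ pᵢ log₂ pᵢ.
−0.28·log₂(0.28) = 0.5142
−0.26·log₂(0.26) = 0.5053
−0.04·log₂(0.04) = 0.1858
−0.23·log₂(0.23) = 0.4877
−0.19·log₂(0.19) = 0.4552
Sum ≈ 2.1482 → 2.148 bits.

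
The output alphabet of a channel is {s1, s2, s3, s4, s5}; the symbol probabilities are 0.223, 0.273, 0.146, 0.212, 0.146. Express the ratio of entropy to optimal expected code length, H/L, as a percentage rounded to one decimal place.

99.4%

Entropy H = −Σ p log₂ p ≈ 2.2791 bits.
Huffman merges: 73/500+73/500→73/250; 53/250+223/1000→87/200; 273/1000+73/250→113/200; 87/200+113/200→1. L = 573/250 ≈ 2.2920.
Efficiency = H/L = 2.2791/2.2920 = 99.4%.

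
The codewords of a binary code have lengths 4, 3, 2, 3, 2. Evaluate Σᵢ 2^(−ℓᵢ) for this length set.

With common denominator 2^4 = 16: Σ 2^(−ℓᵢ) = 1/16 + 2/16 + 4/16 + 2/16 + 4/16 = 13/16 = 0.8125.

0.8125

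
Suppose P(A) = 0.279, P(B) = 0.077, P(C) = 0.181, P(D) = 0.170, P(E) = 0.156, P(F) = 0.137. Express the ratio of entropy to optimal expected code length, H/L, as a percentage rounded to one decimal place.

98.1%

Entropy H = −Σ p log₂ p ≈ 2.4906 bits.
Huffman merges: 77/1000+137/1000→107/500; 39/250+17/100→163/500; 181/1000+107/500→79/200; 279/1000+163/500→121/200; 79/200+121/200→1. L = 127/50 ≈ 2.5400.
Efficiency = H/L = 2.4906/2.5400 = 98.1%.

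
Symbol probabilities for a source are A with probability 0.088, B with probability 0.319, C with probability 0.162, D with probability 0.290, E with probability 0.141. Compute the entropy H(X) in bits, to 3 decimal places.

H = −Σ pᵢ log₂ pᵢ.
−0.088·log₂(0.088) = 0.3086
−0.319·log₂(0.319) = 0.5258
−0.162·log₂(0.162) = 0.4254
−0.290·log₂(0.290) = 0.5179
−0.141·log₂(0.141) = 0.3985
Sum ≈ 2.1762 → 2.176 bits.

2.176 bits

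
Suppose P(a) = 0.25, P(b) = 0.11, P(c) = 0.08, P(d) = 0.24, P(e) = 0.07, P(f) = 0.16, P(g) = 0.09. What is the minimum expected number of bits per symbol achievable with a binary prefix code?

2.66 bits/symbol

Repeatedly combine the two least-probable nodes; the expected code length is the sum of the merged weights.
merge 7/100 + 2/25 → 3/20
merge 9/100 + 11/100 → 1/5
merge 3/20 + 4/25 → 31/100
merge 1/5 + 6/25 → 11/25
merge 1/4 + 31/100 → 14/25
merge 11/25 + 14/25 → 1
L = 3/20 + 1/5 + 31/100 + 11/25 + 14/25 + 1 = 133/50 = 2.66 bits/symbol.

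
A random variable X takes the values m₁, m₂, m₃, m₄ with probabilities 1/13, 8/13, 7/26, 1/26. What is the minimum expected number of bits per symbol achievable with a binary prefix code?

1.5 bits/symbol

Repeatedly combine the two least-probable nodes; the expected code length is the sum of the merged weights.
merge 1/26 + 1/13 → 3/26
merge 3/26 + 7/26 → 5/13
merge 5/13 + 8/13 → 1
L = 3/26 + 5/13 + 1 = 3/2 = 1.5 bits/symbol.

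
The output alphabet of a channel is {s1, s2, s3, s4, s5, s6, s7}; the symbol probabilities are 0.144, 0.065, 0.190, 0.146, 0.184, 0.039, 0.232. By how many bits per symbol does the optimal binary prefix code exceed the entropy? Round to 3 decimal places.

0.042 bits

Entropy H = −Σ p log₂ p ≈ 2.6404 bits.
Huffman merges: 39/1000+13/200→13/125; 13/125+18/125→31/125; 73/500+23/125→33/100; 19/100+29/125→211/500; 31/125+33/100→289/500; 211/500+289/500→1. L = 1341/500 ≈ 2.6820.
L − H = 2.6820 − 2.6404 = 0.042 bits.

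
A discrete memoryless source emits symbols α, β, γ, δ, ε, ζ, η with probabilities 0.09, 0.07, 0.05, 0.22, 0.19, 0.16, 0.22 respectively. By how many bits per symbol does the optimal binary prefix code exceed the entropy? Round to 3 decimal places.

Entropy H = −Σ p log₂ p ≈ 2.6367 bits.
Huffman merges: 1/20+7/100→3/25; 9/100+3/25→21/100; 4/25+19/100→7/20; 21/100+11/50→43/100; 11/50+7/20→57/100; 43/100+57/100→1. L = 67/25 ≈ 2.6800.
L − H = 2.6800 − 2.6367 = 0.043 bits.

0.043 bits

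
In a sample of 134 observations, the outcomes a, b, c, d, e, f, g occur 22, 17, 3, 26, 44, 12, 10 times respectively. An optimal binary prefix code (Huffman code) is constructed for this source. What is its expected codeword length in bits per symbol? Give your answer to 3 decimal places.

2.575 bits/symbol

Probabilities are the counts divided by 134.
Repeatedly combine the two least-probable nodes; the expected code length is the sum of the merged weights.
merge 3/134 + 5/67 → 13/134
merge 6/67 + 13/134 → 25/134
merge 17/134 + 11/67 → 39/134
merge 25/134 + 13/67 → 51/134
merge 39/134 + 22/67 → 83/134
merge 51/134 + 83/134 → 1
L = 13/134 + 25/134 + 39/134 + 51/134 + 83/134 + 1 = 345/134 ≈ 2.575 bits/symbol.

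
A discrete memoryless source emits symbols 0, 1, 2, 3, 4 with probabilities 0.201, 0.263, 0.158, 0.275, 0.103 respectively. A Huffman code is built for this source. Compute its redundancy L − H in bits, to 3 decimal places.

Entropy H = −Σ p log₂ p ≈ 2.2426 bits.
Huffman merges: 103/1000+79/500→261/1000; 201/1000+261/1000→231/500; 263/1000+11/40→269/500; 231/500+269/500→1. L = 2261/1000 ≈ 2.2610.
L − H = 2.2610 − 2.2426 = 0.018 bits.

0.018 bits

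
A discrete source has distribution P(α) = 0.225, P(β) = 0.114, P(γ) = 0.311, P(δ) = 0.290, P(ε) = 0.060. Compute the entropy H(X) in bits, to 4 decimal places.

H = −Σ pᵢ log₂ pᵢ.
−0.225·log₂(0.225) = 0.4842
−0.114·log₂(0.114) = 0.3571
−0.311·log₂(0.311) = 0.5240
−0.290·log₂(0.290) = 0.5179
−0.060·log₂(0.060) = 0.2435
Sum ≈ 2.1268 → 2.1268 bits.

2.1268 bits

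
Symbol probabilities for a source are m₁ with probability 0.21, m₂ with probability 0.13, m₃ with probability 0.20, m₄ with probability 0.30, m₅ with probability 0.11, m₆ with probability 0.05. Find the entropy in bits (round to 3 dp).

H = −Σ pᵢ log₂ pᵢ.
−0.21·log₂(0.21) = 0.4728
−0.13·log₂(0.13) = 0.3826
−0.20·log₂(0.20) = 0.4644
−0.30·log₂(0.30) = 0.5211
−0.11·log₂(0.11) = 0.3503
−0.05·log₂(0.05) = 0.2161
Sum ≈ 2.4073 → 2.407 bits.

2.407 bits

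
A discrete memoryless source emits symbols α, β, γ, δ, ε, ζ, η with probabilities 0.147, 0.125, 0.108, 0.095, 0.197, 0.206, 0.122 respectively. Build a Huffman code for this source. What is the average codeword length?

Repeatedly combine the two least-probable nodes; the expected code length is the sum of the merged weights.
merge 19/200 + 27/250 → 203/1000
merge 61/500 + 1/8 → 247/1000
merge 147/1000 + 197/1000 → 43/125
merge 203/1000 + 103/500 → 409/1000
merge 247/1000 + 43/125 → 591/1000
merge 409/1000 + 591/1000 → 1
L = 203/1000 + 247/1000 + 43/125 + 409/1000 + 591/1000 + 1 = 1397/500 = 2.794 bits/symbol.

2.794 bits/symbol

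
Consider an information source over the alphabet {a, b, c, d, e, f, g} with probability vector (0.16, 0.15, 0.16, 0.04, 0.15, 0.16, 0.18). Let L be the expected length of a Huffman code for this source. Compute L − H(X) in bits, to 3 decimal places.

0.099 bits

Entropy H = −Σ p log₂ p ≈ 2.7212 bits.
Huffman merges: 1/25+3/20→19/100; 3/20+4/25→31/100; 4/25+4/25→8/25; 9/50+19/100→37/100; 31/100+8/25→63/100; 37/100+63/100→1. L = 141/50 ≈ 2.8200.
L − H = 2.8200 − 2.7212 = 0.099 bits.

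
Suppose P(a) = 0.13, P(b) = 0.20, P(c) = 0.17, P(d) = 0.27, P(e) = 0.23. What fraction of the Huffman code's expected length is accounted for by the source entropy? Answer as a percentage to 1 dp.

Entropy H = −Σ p log₂ p ≈ 2.2793 bits.
Huffman merges: 13/100+17/100→3/10; 1/5+23/100→43/100; 27/100+3/10→57/100; 43/100+57/100→1. L = 23/10 ≈ 2.3000.
Efficiency = H/L = 2.2793/2.3000 = 99.1%.

99.1%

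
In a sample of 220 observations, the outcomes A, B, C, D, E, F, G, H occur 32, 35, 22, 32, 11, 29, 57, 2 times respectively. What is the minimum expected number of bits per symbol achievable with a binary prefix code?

Probabilities are the counts divided by 220.
Repeatedly combine the two least-probable nodes; the expected code length is the sum of the merged weights.
merge 1/110 + 1/20 → 13/220
merge 13/220 + 1/10 → 7/44
merge 29/220 + 8/55 → 61/220
merge 8/55 + 7/44 → 67/220
merge 7/44 + 57/220 → 23/55
merge 61/220 + 67/220 → 32/55
merge 23/55 + 32/55 → 1
L = 13/220 + 7/44 + 61/220 + 67/220 + 23/55 + 32/55 + 1 = 14/5 = 2.8 bits/symbol.

2.8 bits/symbol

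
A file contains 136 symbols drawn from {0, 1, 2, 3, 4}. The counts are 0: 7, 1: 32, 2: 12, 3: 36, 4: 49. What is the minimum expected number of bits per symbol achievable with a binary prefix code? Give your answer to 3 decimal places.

Probabilities are the counts divided by 136.
Repeatedly combine the two least-probable nodes; the expected code length is the sum of the merged weights.
merge 7/136 + 3/34 → 19/136
merge 19/136 + 4/17 → 3/8
merge 9/34 + 49/136 → 5/8
merge 3/8 + 5/8 → 1
L = 19/136 + 3/8 + 5/8 + 1 = 291/136 ≈ 2.140 bits/symbol.

2.140 bits/symbol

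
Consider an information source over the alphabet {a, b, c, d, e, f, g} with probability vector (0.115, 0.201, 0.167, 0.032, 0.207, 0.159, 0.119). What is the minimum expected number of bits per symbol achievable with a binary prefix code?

Repeatedly combine the two least-probable nodes; the expected code length is the sum of the merged weights.
merge 4/125 + 23/200 → 147/1000
merge 119/1000 + 147/1000 → 133/500
merge 159/1000 + 167/1000 → 163/500
merge 201/1000 + 207/1000 → 51/125
merge 133/500 + 163/500 → 74/125
merge 51/125 + 74/125 → 1
L = 147/1000 + 133/500 + 163/500 + 51/125 + 74/125 + 1 = 2739/1000 = 2.739 bits/symbol.

2.739 bits/symbol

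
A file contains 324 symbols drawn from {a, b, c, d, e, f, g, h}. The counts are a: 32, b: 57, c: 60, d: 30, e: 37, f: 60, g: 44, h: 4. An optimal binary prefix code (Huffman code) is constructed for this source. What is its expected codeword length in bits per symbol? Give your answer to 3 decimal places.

2.920 bits/symbol

Probabilities are the counts divided by 324.
Repeatedly combine the two least-probable nodes; the expected code length is the sum of the merged weights.
merge 1/81 + 5/54 → 17/162
merge 8/81 + 17/162 → 11/54
merge 37/324 + 11/81 → 1/4
merge 19/108 + 5/27 → 13/36
merge 5/27 + 11/54 → 7/18
merge 1/4 + 13/36 → 11/18
merge 7/18 + 11/18 → 1
L = 17/162 + 11/54 + 1/4 + 13/36 + 7/18 + 11/18 + 1 = 473/162 ≈ 2.920 bits/symbol.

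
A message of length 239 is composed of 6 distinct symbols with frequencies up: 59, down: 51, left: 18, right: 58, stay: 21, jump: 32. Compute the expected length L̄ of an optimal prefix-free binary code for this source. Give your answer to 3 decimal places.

Probabilities are the counts divided by 239.
Repeatedly combine the two least-probable nodes; the expected code length is the sum of the merged weights.
merge 18/239 + 21/239 → 39/239
merge 32/239 + 39/239 → 71/239
merge 51/239 + 58/239 → 109/239
merge 59/239 + 71/239 → 130/239
merge 109/239 + 130/239 → 1
L = 39/239 + 71/239 + 109/239 + 130/239 + 1 = 588/239 ≈ 2.460 bits/symbol.

2.460 bits/symbol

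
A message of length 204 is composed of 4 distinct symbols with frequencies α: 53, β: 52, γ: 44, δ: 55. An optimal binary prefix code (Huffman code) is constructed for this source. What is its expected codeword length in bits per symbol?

2 bits/symbol

Probabilities are the counts divided by 204.
Repeatedly combine the two least-probable nodes; the expected code length is the sum of the merged weights.
merge 11/51 + 13/51 → 8/17
merge 53/204 + 55/204 → 9/17
merge 8/17 + 9/17 → 1
L = 8/17 + 9/17 + 1 = 2 bits/symbol.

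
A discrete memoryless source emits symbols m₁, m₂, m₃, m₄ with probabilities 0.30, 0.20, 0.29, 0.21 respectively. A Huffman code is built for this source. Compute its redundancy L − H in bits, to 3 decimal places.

0.024 bits

Entropy H = −Σ p log₂ p ≈ 1.9762 bits.
Huffman merges: 1/5+21/100→41/100; 29/100+3/10→59/100; 41/100+59/100→1. L = 2 ≈ 2.0000.
L − H = 2.0000 − 1.9762 = 0.024 bits.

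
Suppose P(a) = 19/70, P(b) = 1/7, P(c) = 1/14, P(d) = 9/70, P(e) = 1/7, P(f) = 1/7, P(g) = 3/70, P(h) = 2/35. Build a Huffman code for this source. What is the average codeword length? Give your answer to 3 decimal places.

2.829 bits/symbol

Repeatedly combine the two least-probable nodes; the expected code length is the sum of the merged weights.
merge 3/70 + 2/35 → 1/10
merge 1/14 + 1/10 → 6/35
merge 9/70 + 1/7 → 19/70
merge 1/7 + 1/7 → 2/7
merge 6/35 + 19/70 → 31/70
merge 19/70 + 2/7 → 39/70
merge 31/70 + 39/70 → 1
L = 1/10 + 6/35 + 19/70 + 2/7 + 31/70 + 39/70 + 1 = 99/35 ≈ 2.829 bits/symbol.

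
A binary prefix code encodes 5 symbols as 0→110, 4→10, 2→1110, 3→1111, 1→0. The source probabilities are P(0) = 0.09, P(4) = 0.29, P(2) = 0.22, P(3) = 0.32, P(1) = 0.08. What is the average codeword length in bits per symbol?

L̄ = Σ pᵢ·ℓᵢ = 0.09·3 + 0.29·2 + 0.22·4 + 0.32·4 + 0.08·1 = 3.09 bits/symbol.

3.09 bits/symbol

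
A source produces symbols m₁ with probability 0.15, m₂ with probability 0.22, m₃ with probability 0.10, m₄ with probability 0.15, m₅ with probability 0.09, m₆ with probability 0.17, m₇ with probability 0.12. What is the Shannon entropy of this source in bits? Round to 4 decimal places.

2.7482 bits

H = −Σ pᵢ log₂ pᵢ.
−0.15·log₂(0.15) = 0.4105
−0.22·log₂(0.22) = 0.4806
−0.10·log₂(0.10) = 0.3322
−0.15·log₂(0.15) = 0.4105
−0.09·log₂(0.09) = 0.3127
−0.17·log₂(0.17) = 0.4346
−0.12·log₂(0.12) = 0.3671
Sum ≈ 2.7482 → 2.7482 bits.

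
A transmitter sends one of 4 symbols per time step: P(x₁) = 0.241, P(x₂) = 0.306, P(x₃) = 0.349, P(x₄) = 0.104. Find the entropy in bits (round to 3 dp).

H = −Σ pᵢ log₂ pᵢ.
−0.241·log₂(0.241) = 0.4947
−0.306·log₂(0.306) = 0.5228
−0.349·log₂(0.349) = 0.5300
−0.104·log₂(0.104) = 0.3396
Sum ≈ 1.8871 → 1.887 bits.

1.887 bits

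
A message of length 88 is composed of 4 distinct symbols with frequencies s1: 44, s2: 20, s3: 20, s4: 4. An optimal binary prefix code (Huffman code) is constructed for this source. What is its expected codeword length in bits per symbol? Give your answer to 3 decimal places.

1.773 bits/symbol

Probabilities are the counts divided by 88.
Repeatedly combine the two least-probable nodes; the expected code length is the sum of the merged weights.
merge 1/22 + 5/22 → 3/11
merge 5/22 + 3/11 → 1/2
merge 1/2 + 1/2 → 1
L = 3/11 + 1/2 + 1 = 39/22 ≈ 1.773 bits/symbol.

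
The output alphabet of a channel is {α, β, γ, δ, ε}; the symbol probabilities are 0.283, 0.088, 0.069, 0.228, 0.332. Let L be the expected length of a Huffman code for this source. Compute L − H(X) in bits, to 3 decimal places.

0.052 bits

Entropy H = −Σ p log₂ p ≈ 2.1045 bits.
Huffman merges: 69/1000+11/125→157/1000; 157/1000+57/250→77/200; 283/1000+83/250→123/200; 77/200+123/200→1. L = 2157/1000 ≈ 2.1570.
L − H = 2.1570 − 2.1045 = 0.052 bits.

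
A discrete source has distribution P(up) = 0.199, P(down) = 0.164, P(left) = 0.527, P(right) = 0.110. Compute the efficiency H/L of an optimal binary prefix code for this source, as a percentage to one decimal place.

98.9%

Entropy H = −Σ p log₂ p ≈ 1.7286 bits.
Huffman merges: 11/100+41/250→137/500; 199/1000+137/500→473/1000; 473/1000+527/1000→1. L = 1747/1000 ≈ 1.7470.
Efficiency = H/L = 1.7286/1.7470 = 98.9%.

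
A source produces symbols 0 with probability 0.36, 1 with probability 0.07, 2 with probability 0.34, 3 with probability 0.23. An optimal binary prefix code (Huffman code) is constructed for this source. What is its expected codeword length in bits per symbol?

1.94 bits/symbol

Repeatedly combine the two least-probable nodes; the expected code length is the sum of the merged weights.
merge 7/100 + 23/100 → 3/10
merge 3/10 + 17/50 → 16/25
merge 9/25 + 16/25 → 1
L = 3/10 + 16/25 + 1 = 97/50 = 1.94 bits/symbol.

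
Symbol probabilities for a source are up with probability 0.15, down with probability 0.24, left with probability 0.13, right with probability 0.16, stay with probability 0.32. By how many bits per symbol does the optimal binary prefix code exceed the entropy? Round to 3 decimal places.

Entropy H = −Σ p log₂ p ≈ 2.2364 bits.
Huffman merges: 13/100+3/20→7/25; 4/25+6/25→2/5; 7/25+8/25→3/5; 2/5+3/5→1. L = 57/25 ≈ 2.2800.
L − H = 2.2800 − 2.2364 = 0.044 bits.

0.044 bits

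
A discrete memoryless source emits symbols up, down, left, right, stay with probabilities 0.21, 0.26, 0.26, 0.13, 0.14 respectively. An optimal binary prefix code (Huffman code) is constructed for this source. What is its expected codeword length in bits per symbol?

2.27 bits/symbol

Repeatedly combine the two least-probable nodes; the expected code length is the sum of the merged weights.
merge 13/100 + 7/50 → 27/100
merge 21/100 + 13/50 → 47/100
merge 13/50 + 27/100 → 53/100
merge 47/100 + 53/100 → 1
L = 27/100 + 47/100 + 53/100 + 1 = 227/100 = 2.27 bits/symbol.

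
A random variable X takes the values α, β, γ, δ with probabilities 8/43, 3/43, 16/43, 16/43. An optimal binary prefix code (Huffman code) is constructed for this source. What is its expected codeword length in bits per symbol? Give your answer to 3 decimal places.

1.884 bits/symbol

Repeatedly combine the two least-probable nodes; the expected code length is the sum of the merged weights.
merge 3/43 + 8/43 → 11/43
merge 11/43 + 16/43 → 27/43
merge 16/43 + 27/43 → 1
L = 11/43 + 27/43 + 1 = 81/43 ≈ 1.884 bits/symbol.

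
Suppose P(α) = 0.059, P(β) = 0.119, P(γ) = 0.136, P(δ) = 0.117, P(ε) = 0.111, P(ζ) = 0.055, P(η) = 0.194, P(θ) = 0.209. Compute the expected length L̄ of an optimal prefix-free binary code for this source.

2.905 bits/symbol

Repeatedly combine the two least-probable nodes; the expected code length is the sum of the merged weights.
merge 11/200 + 59/1000 → 57/500
merge 111/1000 + 57/500 → 9/40
merge 117/1000 + 119/1000 → 59/250
merge 17/125 + 97/500 → 33/100
merge 209/1000 + 9/40 → 217/500
merge 59/250 + 33/100 → 283/500
merge 217/500 + 283/500 → 1
L = 57/500 + 9/40 + 59/250 + 33/100 + 217/500 + 283/500 + 1 = 581/200 = 2.905 bits/symbol.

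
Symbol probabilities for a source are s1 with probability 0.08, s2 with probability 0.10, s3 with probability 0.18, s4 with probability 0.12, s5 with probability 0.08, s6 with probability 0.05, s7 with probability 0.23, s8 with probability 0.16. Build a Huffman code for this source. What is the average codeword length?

2.9 bits/symbol

Repeatedly combine the two least-probable nodes; the expected code length is the sum of the merged weights.
merge 1/20 + 2/25 → 13/100
merge 2/25 + 1/10 → 9/50
merge 3/25 + 13/100 → 1/4
merge 4/25 + 9/50 → 17/50
merge 9/50 + 23/100 → 41/100
merge 1/4 + 17/50 → 59/100
merge 41/100 + 59/100 → 1
L = 13/100 + 9/50 + 1/4 + 17/50 + 41/100 + 59/100 + 1 = 29/10 = 2.9 bits/symbol.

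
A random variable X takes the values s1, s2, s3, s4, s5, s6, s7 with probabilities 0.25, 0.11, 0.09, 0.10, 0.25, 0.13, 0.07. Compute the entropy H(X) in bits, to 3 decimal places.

H = −Σ pᵢ log₂ pᵢ.
−0.25·log₂(0.25) = 0.5000
−0.11·log₂(0.11) = 0.3503
−0.09·log₂(0.09) = 0.3127
−0.10·log₂(0.10) = 0.3322
−0.25·log₂(0.25) = 0.5000
−0.13·log₂(0.13) = 0.3826
−0.07·log₂(0.07) = 0.2686
Sum ≈ 2.6463 → 2.646 bits.

2.646 bits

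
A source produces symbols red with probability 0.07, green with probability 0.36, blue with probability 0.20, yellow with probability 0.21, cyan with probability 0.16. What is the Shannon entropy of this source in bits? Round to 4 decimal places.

H = −Σ pᵢ log₂ pᵢ.
−0.07·log₂(0.07) = 0.2686
−0.36·log₂(0.36) = 0.5306
−0.20·log₂(0.20) = 0.4644
−0.21·log₂(0.21) = 0.4728
−0.16·log₂(0.16) = 0.4230
Sum ≈ 2.1594 → 2.1594 bits.

2.1594 bits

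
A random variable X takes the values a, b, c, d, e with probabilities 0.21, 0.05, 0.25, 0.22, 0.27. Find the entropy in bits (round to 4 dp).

2.1795 bits

H = −Σ pᵢ log₂ pᵢ.
−0.21·log₂(0.21) = 0.4728
−0.05·log₂(0.05) = 0.2161
−0.25·log₂(0.25) = 0.5000
−0.22·log₂(0.22) = 0.4806
−0.27·log₂(0.27) = 0.5100
Sum ≈ 2.1795 → 2.1795 bits.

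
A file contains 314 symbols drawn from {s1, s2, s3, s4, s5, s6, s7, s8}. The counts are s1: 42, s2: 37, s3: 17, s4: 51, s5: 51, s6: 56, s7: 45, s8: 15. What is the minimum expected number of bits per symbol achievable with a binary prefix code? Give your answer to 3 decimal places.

2.924 bits/symbol

Probabilities are the counts divided by 314.
Repeatedly combine the two least-probable nodes; the expected code length is the sum of the merged weights.
merge 15/314 + 17/314 → 16/157
merge 16/157 + 37/314 → 69/314
merge 21/157 + 45/314 → 87/314
merge 51/314 + 51/314 → 51/157
merge 28/157 + 69/314 → 125/314
merge 87/314 + 51/157 → 189/314
merge 125/314 + 189/314 → 1
L = 16/157 + 69/314 + 87/314 + 51/157 + 125/314 + 189/314 + 1 = 459/157 ≈ 2.924 bits/symbol.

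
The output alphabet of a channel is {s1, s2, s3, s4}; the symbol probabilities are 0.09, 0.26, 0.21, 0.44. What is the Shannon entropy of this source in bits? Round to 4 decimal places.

1.8119 bits

H = −Σ pᵢ log₂ pᵢ.
−0.09·log₂(0.09) = 0.3127
−0.26·log₂(0.26) = 0.5053
−0.21·log₂(0.21) = 0.4728
−0.44·log₂(0.44) = 0.5211
Sum ≈ 1.8119 → 1.8119 bits.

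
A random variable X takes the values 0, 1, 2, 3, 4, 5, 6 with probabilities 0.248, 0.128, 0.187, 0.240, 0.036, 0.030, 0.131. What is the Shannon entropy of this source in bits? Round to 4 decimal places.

H = −Σ pᵢ log₂ pᵢ.
−0.248·log₂(0.248) = 0.4989
−0.128·log₂(0.128) = 0.3796
−0.187·log₂(0.187) = 0.4523
−0.240·log₂(0.240) = 0.4941
−0.036·log₂(0.036) = 0.1727
−0.030·log₂(0.030) = 0.1518
−0.131·log₂(0.131) = 0.3841
Sum ≈ 2.5335 → 2.5335 bits.

2.5335 bits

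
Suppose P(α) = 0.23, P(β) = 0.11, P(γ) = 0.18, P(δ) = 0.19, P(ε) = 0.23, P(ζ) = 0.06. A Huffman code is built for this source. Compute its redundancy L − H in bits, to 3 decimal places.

0.050 bits

Entropy H = −Σ p log₂ p ≈ 2.4697 bits.
Huffman merges: 3/50+11/100→17/100; 17/100+9/50→7/20; 19/100+23/100→21/50; 23/100+7/20→29/50; 21/50+29/50→1. L = 63/25 ≈ 2.5200.
L − H = 2.5200 − 2.4697 = 0.050 bits.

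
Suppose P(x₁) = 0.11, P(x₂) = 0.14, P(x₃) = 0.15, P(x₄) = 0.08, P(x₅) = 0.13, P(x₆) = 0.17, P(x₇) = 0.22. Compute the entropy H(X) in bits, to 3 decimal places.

2.747 bits

H = −Σ pᵢ log₂ pᵢ.
−0.11·log₂(0.11) = 0.3503
−0.14·log₂(0.14) = 0.3971
−0.15·log₂(0.15) = 0.4105
−0.08·log₂(0.08) = 0.2915
−0.13·log₂(0.13) = 0.3826
−0.17·log₂(0.17) = 0.4346
−0.22·log₂(0.22) = 0.4806
Sum ≈ 2.7473 → 2.747 bits.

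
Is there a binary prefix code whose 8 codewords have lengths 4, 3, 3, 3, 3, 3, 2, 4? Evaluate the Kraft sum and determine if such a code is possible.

1; yes

With common denominator 2^4 = 16: Σ 2^(−ℓᵢ) = 1/16 + 2/16 + 2/16 + 2/16 + 2/16 + 2/16 + 4/16 + 1/16 = 16/16 = 1.
Kraft's inequality requires Σ ≤ 1; here Σ = 1 ≤ 1, so such a prefix code exists.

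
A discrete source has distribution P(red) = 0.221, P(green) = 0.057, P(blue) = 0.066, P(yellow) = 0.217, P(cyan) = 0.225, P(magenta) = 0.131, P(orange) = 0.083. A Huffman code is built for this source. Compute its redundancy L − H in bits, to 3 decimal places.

Entropy H = −Σ p log₂ p ≈ 2.6204 bits.
Huffman merges: 57/1000+33/500→123/1000; 83/1000+123/1000→103/500; 131/1000+103/500→337/1000; 217/1000+221/1000→219/500; 9/40+337/1000→281/500; 219/500+281/500→1. L = 1333/500 ≈ 2.6660.
L − H = 2.6660 − 2.6204 = 0.046 bits.

0.046 bits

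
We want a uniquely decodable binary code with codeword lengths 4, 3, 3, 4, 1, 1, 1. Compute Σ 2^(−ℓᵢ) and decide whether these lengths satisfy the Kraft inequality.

1.875; no

With common denominator 2^4 = 16: Σ 2^(−ℓᵢ) = 1/16 + 2/16 + 2/16 + 1/16 + 8/16 + 8/16 + 8/16 = 30/16 = 1.875.
Kraft's inequality requires Σ ≤ 1; here Σ = 1.875 > 1, so no such prefix code exists.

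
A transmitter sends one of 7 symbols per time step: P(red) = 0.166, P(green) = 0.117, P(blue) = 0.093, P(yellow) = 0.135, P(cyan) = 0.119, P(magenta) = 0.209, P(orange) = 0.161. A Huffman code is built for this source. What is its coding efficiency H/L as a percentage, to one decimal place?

99.0%

Entropy H = −Σ p log₂ p ≈ 2.7626 bits.
Huffman merges: 93/1000+117/1000→21/100; 119/1000+27/200→127/500; 161/1000+83/500→327/1000; 209/1000+21/100→419/1000; 127/500+327/1000→581/1000; 419/1000+581/1000→1. L = 2791/1000 ≈ 2.7910.
Efficiency = H/L = 2.7626/2.7910 = 99.0%.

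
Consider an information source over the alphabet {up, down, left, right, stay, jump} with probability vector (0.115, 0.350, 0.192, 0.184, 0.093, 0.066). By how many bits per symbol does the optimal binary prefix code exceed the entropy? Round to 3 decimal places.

0.060 bits

Entropy H = −Σ p log₂ p ≈ 2.3729 bits.
Huffman merges: 33/500+93/1000→159/1000; 23/200+159/1000→137/500; 23/125+24/125→47/125; 137/500+7/20→78/125; 47/125+78/125→1. L = 2433/1000 ≈ 2.4330.
L − H = 2.4330 − 2.3729 = 0.060 bits.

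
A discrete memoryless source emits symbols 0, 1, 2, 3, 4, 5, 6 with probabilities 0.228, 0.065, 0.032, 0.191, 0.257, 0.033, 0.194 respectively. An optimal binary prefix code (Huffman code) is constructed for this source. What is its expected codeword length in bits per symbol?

Repeatedly combine the two least-probable nodes; the expected code length is the sum of the merged weights.
merge 4/125 + 33/1000 → 13/200
merge 13/200 + 13/200 → 13/100
merge 13/100 + 191/1000 → 321/1000
merge 97/500 + 57/250 → 211/500
merge 257/1000 + 321/1000 → 289/500
merge 211/500 + 289/500 → 1
L = 13/200 + 13/100 + 321/1000 + 211/500 + 289/500 + 1 = 629/250 = 2.516 bits/symbol.

2.516 bits/symbol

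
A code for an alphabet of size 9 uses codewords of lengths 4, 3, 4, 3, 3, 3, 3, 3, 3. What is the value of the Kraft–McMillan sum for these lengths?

1

With common denominator 2^4 = 16: Σ 2^(−ℓᵢ) = 1/16 + 2/16 + 1/16 + 2/16 + 2/16 + 2/16 + 2/16 + 2/16 + 2/16 = 16/16 = 1.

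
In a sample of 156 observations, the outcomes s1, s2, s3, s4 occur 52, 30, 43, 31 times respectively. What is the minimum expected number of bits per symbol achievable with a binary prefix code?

2 bits/symbol

Probabilities are the counts divided by 156.
Repeatedly combine the two least-probable nodes; the expected code length is the sum of the merged weights.
merge 5/26 + 31/156 → 61/156
merge 43/156 + 1/3 → 95/156
merge 61/156 + 95/156 → 1
L = 61/156 + 95/156 + 1 = 2 bits/symbol.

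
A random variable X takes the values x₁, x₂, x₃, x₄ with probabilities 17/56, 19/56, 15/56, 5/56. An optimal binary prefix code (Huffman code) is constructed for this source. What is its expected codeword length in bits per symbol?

2 bits/symbol

Repeatedly combine the two least-probable nodes; the expected code length is the sum of the merged weights.
merge 5/56 + 15/56 → 5/14
merge 17/56 + 19/56 → 9/14
merge 5/14 + 9/14 → 1
L = 5/14 + 9/14 + 1 = 2 bits/symbol.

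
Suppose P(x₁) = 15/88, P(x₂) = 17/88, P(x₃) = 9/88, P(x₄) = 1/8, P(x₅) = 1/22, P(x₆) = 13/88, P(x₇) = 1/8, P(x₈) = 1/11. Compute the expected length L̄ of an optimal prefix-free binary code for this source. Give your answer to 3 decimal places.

2.943 bits/symbol

Repeatedly combine the two least-probable nodes; the expected code length is the sum of the merged weights.
merge 1/22 + 1/11 → 3/22
merge 9/88 + 1/8 → 5/22
merge 1/8 + 3/22 → 23/88
merge 13/88 + 15/88 → 7/22
merge 17/88 + 5/22 → 37/88
merge 23/88 + 7/22 → 51/88
merge 37/88 + 51/88 → 1
L = 3/22 + 5/22 + 23/88 + 7/22 + 37/88 + 51/88 + 1 = 259/88 ≈ 2.943 bits/symbol.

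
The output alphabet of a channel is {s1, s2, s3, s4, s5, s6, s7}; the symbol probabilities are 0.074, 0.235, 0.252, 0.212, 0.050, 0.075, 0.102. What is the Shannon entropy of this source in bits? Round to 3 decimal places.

H = −Σ pᵢ log₂ pᵢ.
−0.074·log₂(0.074) = 0.2780
−0.235·log₂(0.235) = 0.4910
−0.252·log₂(0.252) = 0.5011
−0.212·log₂(0.212) = 0.4744
−0.050·log₂(0.050) = 0.2161
−0.075·log₂(0.075) = 0.2803
−0.102·log₂(0.102) = 0.3359
Sum ≈ 2.5768 → 2.577 bits.

2.577 bits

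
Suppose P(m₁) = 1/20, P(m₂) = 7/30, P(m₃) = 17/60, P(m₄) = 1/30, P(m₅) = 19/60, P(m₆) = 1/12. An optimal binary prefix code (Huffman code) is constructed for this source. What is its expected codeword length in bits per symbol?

Repeatedly combine the two least-probable nodes; the expected code length is the sum of the merged weights.
merge 1/30 + 1/20 → 1/12
merge 1/12 + 1/12 → 1/6
merge 1/6 + 7/30 → 2/5
merge 17/60 + 19/60 → 3/5
merge 2/5 + 3/5 → 1
L = 1/12 + 1/6 + 2/5 + 3/5 + 1 = 9/4 = 2.25 bits/symbol.

2.25 bits/symbol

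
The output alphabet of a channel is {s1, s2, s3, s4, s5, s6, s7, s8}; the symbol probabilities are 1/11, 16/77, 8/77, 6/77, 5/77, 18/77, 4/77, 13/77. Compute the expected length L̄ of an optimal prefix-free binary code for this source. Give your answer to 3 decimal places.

Repeatedly combine the two least-probable nodes; the expected code length is the sum of the merged weights.
merge 4/77 + 5/77 → 9/77
merge 6/77 + 1/11 → 13/77
merge 8/77 + 9/77 → 17/77
merge 13/77 + 13/77 → 26/77
merge 16/77 + 17/77 → 3/7
merge 18/77 + 26/77 → 4/7
merge 3/7 + 4/7 → 1
L = 9/77 + 13/77 + 17/77 + 26/77 + 3/7 + 4/7 + 1 = 219/77 ≈ 2.844 bits/symbol.

2.844 bits/symbol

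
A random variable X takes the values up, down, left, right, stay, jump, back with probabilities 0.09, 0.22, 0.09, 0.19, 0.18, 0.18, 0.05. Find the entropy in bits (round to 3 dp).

2.668 bits

H = −Σ pᵢ log₂ pᵢ.
−0.09·log₂(0.09) = 0.3127
−0.22·log₂(0.22) = 0.4806
−0.09·log₂(0.09) = 0.3127
−0.19·log₂(0.19) = 0.4552
−0.18·log₂(0.18) = 0.4453
−0.18·log₂(0.18) = 0.4453
−0.05·log₂(0.05) = 0.2161
Sum ≈ 2.6678 → 2.668 bits.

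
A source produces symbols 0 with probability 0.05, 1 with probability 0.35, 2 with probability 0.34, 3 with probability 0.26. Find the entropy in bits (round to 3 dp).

H = −Σ pᵢ log₂ pᵢ.
−0.05·log₂(0.05) = 0.2161
−0.35·log₂(0.35) = 0.5301
−0.34·log₂(0.34) = 0.5292
−0.26·log₂(0.26) = 0.5053
Sum ≈ 1.7807 → 1.781 bits.

1.781 bits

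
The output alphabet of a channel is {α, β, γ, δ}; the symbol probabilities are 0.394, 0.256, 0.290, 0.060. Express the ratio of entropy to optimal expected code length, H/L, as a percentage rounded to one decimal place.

93.3%

Entropy H = −Σ p log₂ p ≈ 1.7941 bits.
Huffman merges: 3/50+32/125→79/250; 29/100+79/250→303/500; 197/500+303/500→1. L = 961/500 ≈ 1.9220.
Efficiency = H/L = 1.7941/1.9220 = 93.3%.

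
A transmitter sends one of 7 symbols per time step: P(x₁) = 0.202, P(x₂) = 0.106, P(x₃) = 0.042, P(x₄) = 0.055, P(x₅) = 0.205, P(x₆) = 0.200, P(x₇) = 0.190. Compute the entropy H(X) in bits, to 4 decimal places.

H = −Σ pᵢ log₂ pᵢ.
−0.202·log₂(0.202) = 0.4661
−0.106·log₂(0.106) = 0.3432
−0.042·log₂(0.042) = 0.1921
−0.055·log₂(0.055) = 0.2301
−0.205·log₂(0.205) = 0.4687
−0.200·log₂(0.200) = 0.4644
−0.190·log₂(0.190) = 0.4552
Sum ≈ 2.6199 → 2.6199 bits.

2.6199 bits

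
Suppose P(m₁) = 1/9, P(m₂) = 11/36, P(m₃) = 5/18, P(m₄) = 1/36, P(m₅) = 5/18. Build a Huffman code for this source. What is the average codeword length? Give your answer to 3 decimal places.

Repeatedly combine the two least-probable nodes; the expected code length is the sum of the merged weights.
merge 1/36 + 1/9 → 5/36
merge 5/36 + 5/18 → 5/12
merge 5/18 + 11/36 → 7/12
merge 5/12 + 7/12 → 1
L = 5/36 + 5/12 + 7/12 + 1 = 77/36 ≈ 2.139 bits/symbol.

2.139 bits/symbol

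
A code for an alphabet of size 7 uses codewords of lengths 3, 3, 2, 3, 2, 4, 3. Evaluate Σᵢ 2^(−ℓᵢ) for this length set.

With common denominator 2^4 = 16: Σ 2^(−ℓᵢ) = 2/16 + 2/16 + 4/16 + 2/16 + 4/16 + 1/16 + 2/16 = 17/16 = 1.0625.

1.0625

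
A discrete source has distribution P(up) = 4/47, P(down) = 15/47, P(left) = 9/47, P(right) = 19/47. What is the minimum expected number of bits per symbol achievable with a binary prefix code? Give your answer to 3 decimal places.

Repeatedly combine the two least-probable nodes; the expected code length is the sum of the merged weights.
merge 4/47 + 9/47 → 13/47
merge 13/47 + 15/47 → 28/47
merge 19/47 + 28/47 → 1
L = 13/47 + 28/47 + 1 = 88/47 ≈ 1.872 bits/symbol.

1.872 bits/symbol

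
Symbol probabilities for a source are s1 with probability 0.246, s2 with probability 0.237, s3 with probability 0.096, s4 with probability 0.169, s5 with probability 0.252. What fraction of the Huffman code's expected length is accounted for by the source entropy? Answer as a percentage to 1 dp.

Entropy H = −Σ p log₂ p ≈ 2.2491 bits.
Huffman merges: 12/125+169/1000→53/200; 237/1000+123/500→483/1000; 63/250+53/200→517/1000; 483/1000+517/1000→1. L = 453/200 ≈ 2.2650.
Efficiency = H/L = 2.2491/2.2650 = 99.3%.

99.3%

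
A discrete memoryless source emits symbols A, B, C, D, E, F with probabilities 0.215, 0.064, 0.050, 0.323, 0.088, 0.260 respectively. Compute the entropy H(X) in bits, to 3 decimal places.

H = −Σ pᵢ log₂ pᵢ.
−0.215·log₂(0.215) = 0.4768
−0.064·log₂(0.064) = 0.2538
−0.050·log₂(0.050) = 0.2161
−0.323·log₂(0.323) = 0.5266
−0.088·log₂(0.088) = 0.3086
−0.260·log₂(0.260) = 0.5053
Sum ≈ 2.2872 → 2.287 bits.

2.287 bits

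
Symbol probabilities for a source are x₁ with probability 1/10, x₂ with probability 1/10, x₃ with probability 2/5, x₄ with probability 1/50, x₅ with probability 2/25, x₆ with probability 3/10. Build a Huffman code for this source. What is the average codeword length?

2.2 bits/symbol

Repeatedly combine the two least-probable nodes; the expected code length is the sum of the merged weights.
merge 1/50 + 2/25 → 1/10
merge 1/10 + 1/10 → 1/5
merge 1/10 + 1/5 → 3/10
merge 3/10 + 3/10 → 3/5
merge 2/5 + 3/5 → 1
L = 1/10 + 1/5 + 3/10 + 3/5 + 1 = 11/5 = 2.2 bits/symbol.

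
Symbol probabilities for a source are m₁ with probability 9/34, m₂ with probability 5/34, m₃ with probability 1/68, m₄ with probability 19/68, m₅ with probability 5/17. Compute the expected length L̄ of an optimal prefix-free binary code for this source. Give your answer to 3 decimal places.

2.162 bits/symbol

Repeatedly combine the two least-probable nodes; the expected code length is the sum of the merged weights.
merge 1/68 + 5/34 → 11/68
merge 11/68 + 9/34 → 29/68
merge 19/68 + 5/17 → 39/68
merge 29/68 + 39/68 → 1
L = 11/68 + 29/68 + 39/68 + 1 = 147/68 ≈ 2.162 bits/symbol.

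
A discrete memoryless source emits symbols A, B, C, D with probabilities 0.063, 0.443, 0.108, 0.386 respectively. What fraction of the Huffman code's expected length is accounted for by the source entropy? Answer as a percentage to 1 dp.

95.4%

Entropy H = −Σ p log₂ p ≈ 1.6485 bits.
Huffman merges: 63/1000+27/250→171/1000; 171/1000+193/500→557/1000; 443/1000+557/1000→1. L = 216/125 ≈ 1.7280.
Efficiency = H/L = 1.6485/1.7280 = 95.4%.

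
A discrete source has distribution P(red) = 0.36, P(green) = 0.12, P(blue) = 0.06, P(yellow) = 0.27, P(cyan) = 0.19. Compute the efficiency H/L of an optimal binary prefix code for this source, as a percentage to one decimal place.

Entropy H = −Σ p log₂ p ≈ 2.1065 bits.
Huffman merges: 3/50+3/25→9/50; 9/50+19/100→37/100; 27/100+9/25→63/100; 37/100+63/100→1. L = 109/50 ≈ 2.1800.
Efficiency = H/L = 2.1065/2.1800 = 96.6%.

96.6%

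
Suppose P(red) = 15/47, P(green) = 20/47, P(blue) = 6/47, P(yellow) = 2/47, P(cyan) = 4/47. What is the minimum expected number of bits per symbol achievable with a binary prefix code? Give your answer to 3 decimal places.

1.957 bits/symbol

Repeatedly combine the two least-probable nodes; the expected code length is the sum of the merged weights.
merge 2/47 + 4/47 → 6/47
merge 6/47 + 6/47 → 12/47
merge 12/47 + 15/47 → 27/47
merge 20/47 + 27/47 → 1
L = 6/47 + 12/47 + 27/47 + 1 = 92/47 ≈ 1.957 bits/symbol.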